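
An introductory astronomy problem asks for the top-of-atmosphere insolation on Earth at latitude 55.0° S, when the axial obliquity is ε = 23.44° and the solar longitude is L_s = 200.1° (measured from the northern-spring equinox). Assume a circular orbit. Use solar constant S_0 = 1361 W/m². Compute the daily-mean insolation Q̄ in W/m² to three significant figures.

Solar declination: sin δ = sin ε · sin L_s = sin 23.44° × sin 200.1° = -0.13670, so δ = -7.857°.
cos h₀ = −tan(-55.0°) tan(-7.857°) = -0.1971, h₀ = 1.7692 rad.
Bracket: h₀ sin ϕ sin δ + cos ϕ cos δ sin h₀ = 1.7692×-0.81915×-0.13670 + 0.57358×0.99061×0.98039 = 0.198111 + 0.557052 = 0.755163.
Q̄ = (S_0/π) × [bracket] = (1361/π) × 0.755163 = 327.2 W/m².

Q̄ ≈ 327 W/m²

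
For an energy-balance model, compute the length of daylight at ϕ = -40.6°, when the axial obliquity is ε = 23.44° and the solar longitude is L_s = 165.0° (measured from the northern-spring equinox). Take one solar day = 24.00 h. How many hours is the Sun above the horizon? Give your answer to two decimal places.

Solar declination: sin δ = sin ε · sin L_s = sin 23.44° × sin 165.0° = 0.10296, so δ = +5.909°.
cos h₀ = −tan ϕ · tan δ = −tan(-40.6°) × tan(+5.909°) = 0.0887, so h₀ = 1.4820 rad = 84.91°.
Daylight = 2h₀/(2π) × 24.00 h = (1.4820/π) × 24.00 = 11.32 h.

11.32 h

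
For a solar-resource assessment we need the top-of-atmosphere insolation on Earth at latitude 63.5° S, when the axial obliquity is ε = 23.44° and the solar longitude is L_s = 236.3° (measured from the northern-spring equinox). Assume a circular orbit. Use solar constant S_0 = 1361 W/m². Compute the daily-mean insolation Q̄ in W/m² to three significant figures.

Q̄ ≈ 431 W/m²

Solar declination: sin δ = sin ε · sin L_s = sin 23.44° × sin 236.3° = -0.33094, so δ = -19.326°.
cos h₀ = −tan(-63.5°) tan(-19.326°) = -0.7034, h₀ = 2.3510 rad.
Bracket: h₀ sin ϕ sin δ + cos ϕ cos δ sin h₀ = 2.3510×-0.89493×-0.33094 + 0.44620×0.94365×0.71079 = 0.696291 + 0.299283 = 0.995574.
Q̄ = (S_0/π) × [bracket] = (1361/π) × 0.995574 = 431.3 W/m².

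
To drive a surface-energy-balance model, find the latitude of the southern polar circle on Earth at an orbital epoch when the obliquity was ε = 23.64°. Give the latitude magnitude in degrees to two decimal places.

The polar circle is the lowest latitude that experiences at least one full rotation of continuous darkness at the northern-summer solstice; it lies at |ϕ| = 90° − ε = 90° − 23.64° = 66.36°.

66.36°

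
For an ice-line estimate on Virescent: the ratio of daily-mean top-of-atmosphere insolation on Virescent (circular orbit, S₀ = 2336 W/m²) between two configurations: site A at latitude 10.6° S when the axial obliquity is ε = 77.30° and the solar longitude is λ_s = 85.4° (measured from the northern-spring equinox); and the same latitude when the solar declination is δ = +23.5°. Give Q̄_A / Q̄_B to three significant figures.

— Configuration A (φ=-10.6°):
Solar declination: sin δ = sin ε · sin λ_s = sin 77.30° × sin 85.4° = 0.97239, so δ = +76.505°.
cos H₀ = −tan(-10.6°) tan(+76.505°) = 0.7798, H₀ = 0.6764 rad.
Bracket: H₀ sin φ sin δ + cos φ cos δ sin H₀ = 0.6764×-0.18395×0.97239 + 0.98294×0.23335×0.62598 = -0.120988 + 0.143580 = 0.022592.
Q̄ = (S₀/π) × [bracket] = (2336/π) × 0.022592 = 16.799 W/m².
— Configuration B (φ=-10.6°):
cos H₀ = −tan(-10.6°) tan(+23.500°) = 0.0814, H₀ = 1.4893 rad.
Bracket: H₀ sin φ sin δ + cos φ cos δ sin H₀ = 1.4893×-0.18395×0.39875 + 0.98294×0.91706×0.99668 = -0.109240 + 0.898422 = 0.789182.
Q̄ = (S₀/π) × [bracket] = (2336/π) × 0.789182 = 586.81 W/m².
Ratio Q̄_A / Q̄_B = 16.799 / 586.81 = 0.02863.

Q̄_A / Q̄_B ≈ 0.0286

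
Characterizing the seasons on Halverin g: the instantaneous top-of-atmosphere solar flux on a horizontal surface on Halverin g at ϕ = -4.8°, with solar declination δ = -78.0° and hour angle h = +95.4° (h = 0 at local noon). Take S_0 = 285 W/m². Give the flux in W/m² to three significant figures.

17.8 W/m²

cos θ_z = sin ϕ sin δ + cos ϕ cos δ cos h = 0.081849 + -0.019498 = 0.062351.
Flux = S_0 · cos θ_z = 285 × 0.062351 = 17.77 W/m².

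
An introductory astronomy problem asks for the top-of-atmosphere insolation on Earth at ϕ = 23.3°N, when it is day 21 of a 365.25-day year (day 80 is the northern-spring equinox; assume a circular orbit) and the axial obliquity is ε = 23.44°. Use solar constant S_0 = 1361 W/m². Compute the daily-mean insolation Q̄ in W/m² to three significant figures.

Q̄ ≈ 288 W/m²

Solar longitude: L_s = 360° × (21 − 80)/365.25 = -58.152°, i.e. -58.152° + 360° = 301.848°.
sin δ = sin 23.44° × sin 301.848° = -0.33790, so δ = -19.749°.
cos h₀ = −tan(+23.3°) tan(-19.749°) = 0.1546, h₀ = 1.4156 rad.
Bracket: h₀ sin ϕ sin δ + cos ϕ cos δ sin h₀ = 1.4156×0.39555×-0.33790 + 0.91845×0.94118×0.98797 = -0.189204 + 0.854028 = 0.664824.
Q̄ = (S_0/π) × [bracket] = (1361/π) × 0.664824 = 288.0 W/m².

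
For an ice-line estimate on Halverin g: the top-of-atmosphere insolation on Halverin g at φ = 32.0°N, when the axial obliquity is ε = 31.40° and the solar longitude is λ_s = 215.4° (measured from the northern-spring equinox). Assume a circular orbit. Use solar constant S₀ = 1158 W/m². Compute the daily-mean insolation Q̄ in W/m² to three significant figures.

Solar declination: sin δ = sin ε · sin λ_s = sin 31.40° × sin 215.4° = -0.30181, so δ = -17.566°.
cos H₀ = −tan(+32.0°) tan(-17.566°) = 0.1978, H₀ = 1.3717 rad.
Bracket: H₀ sin φ sin δ + cos φ cos δ sin H₀ = 1.3717×0.52992×-0.30181 + 0.84805×0.95337×0.98024 = -0.219383 + 0.792529 = 0.573146.
Q̄ = (S₀/π) × [bracket] = (1158/π) × 0.573146 = 211.3 W/m².

Q̄ ≈ 211 W/m²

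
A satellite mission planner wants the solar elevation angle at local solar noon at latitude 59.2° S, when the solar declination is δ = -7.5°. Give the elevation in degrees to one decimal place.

38.3°

At local noon the hour angle is zero, so the zenith angle equals |φ − δ| = |-59.2° − (-7.500°)| = 51.700°.
Elevation = 90° − 51.700° = 38.3°.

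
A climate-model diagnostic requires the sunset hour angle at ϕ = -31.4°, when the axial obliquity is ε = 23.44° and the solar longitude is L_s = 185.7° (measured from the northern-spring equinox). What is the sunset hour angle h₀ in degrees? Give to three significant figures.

h₀ = 91.4°

Solar declination: sin δ = sin ε · sin L_s = sin 23.44° × sin 185.7° = -0.03951, so δ = -2.264°.
cos h₀ = −tan ϕ · tan δ = −tan(-31.4°) × tan(-2.264°) = -0.0241, so h₀ = 1.5949 rad = 91.38°.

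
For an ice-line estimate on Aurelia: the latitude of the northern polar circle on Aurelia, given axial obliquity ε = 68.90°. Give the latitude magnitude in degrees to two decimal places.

21.10°

The polar circle is the lowest latitude that experiences at least one full rotation of continuous daylight at the northern-summer solstice; it lies at |ϕ| = 90° − ε = 90° − 68.90° = 21.10°.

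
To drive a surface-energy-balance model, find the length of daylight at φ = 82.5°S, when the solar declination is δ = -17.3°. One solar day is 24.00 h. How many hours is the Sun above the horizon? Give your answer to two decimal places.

Sunrise equation: cos H₀ = −tan φ · tan δ = -2.3658 ≤ −1, so the Sun never sets (polar day) and H₀ = π.
Daylight = 2H₀/(2π) × 24.00 h = (3.1416/π) × 24.00 = 24.00 h.

24.00 h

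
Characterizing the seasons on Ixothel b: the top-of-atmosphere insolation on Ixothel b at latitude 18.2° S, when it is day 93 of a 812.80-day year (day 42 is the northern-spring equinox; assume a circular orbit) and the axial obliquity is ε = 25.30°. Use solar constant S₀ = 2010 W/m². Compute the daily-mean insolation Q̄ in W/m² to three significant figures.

Solar longitude: λ_s = 360° × (93 − 42)/812.80 = 22.589°.
sin δ = sin 25.30° × sin 22.589° = 0.16415, so δ = +9.448°.
cos H₀ = −tan(-18.2°) tan(+9.448°) = 0.0547, H₀ = 1.5161 rad.
Bracket: H₀ sin φ sin δ + cos φ cos δ sin H₀ = 1.5161×-0.31233×0.16415 + 0.94997×0.98643×0.99850 = -0.077729 + 0.935673 = 0.857944.
Q̄ = (S₀/π) × [bracket] = (2010/π) × 0.857944 = 548.9 W/m².

Q̄ ≈ 549 W/m²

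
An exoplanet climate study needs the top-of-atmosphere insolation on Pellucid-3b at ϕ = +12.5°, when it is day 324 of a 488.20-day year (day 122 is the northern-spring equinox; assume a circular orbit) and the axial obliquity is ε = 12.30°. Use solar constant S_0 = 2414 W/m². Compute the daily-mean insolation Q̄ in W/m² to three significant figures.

Solar longitude: L_s = 360° × (324 − 122)/488.20 = 148.955°.
sin δ = sin 12.30° × sin 148.955° = 0.10986, so δ = +6.307°.
cos h₀ = −tan(+12.5°) tan(+6.307°) = -0.0245, h₀ = 1.5953 rad.
Bracket: h₀ sin ϕ sin δ + cos ϕ cos δ sin h₀ = 1.5953×0.21644×0.10986 + 0.97630×0.99395×0.99970 = 0.037933 + 0.970102 = 1.008035.
Q̄ = (S_0/π) × [bracket] = (2414/π) × 1.008035 = 774.6 W/m².

Q̄ ≈ 775 W/m²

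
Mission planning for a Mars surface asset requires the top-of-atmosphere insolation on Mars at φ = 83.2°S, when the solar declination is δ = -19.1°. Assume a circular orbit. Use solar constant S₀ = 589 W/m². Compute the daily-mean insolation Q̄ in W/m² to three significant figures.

cos H₀ = −tan(-83.2°) tan(-19.100°) = -2.9040 ≤ −1 ⇒ polar day, H₀ = π.
Bracket: H₀ sin φ sin δ + cos φ cos δ sin H₀ = 3.1416×-0.99297×-0.32722 + 0.11840×0.94495×0.00000 = 1.020768 + 0.000000 = 1.020768.
Q̄ = (S₀/π) × [bracket] = (589/π) × 1.020768 = 191.4 W/m².

Q̄ ≈ 191 W/m²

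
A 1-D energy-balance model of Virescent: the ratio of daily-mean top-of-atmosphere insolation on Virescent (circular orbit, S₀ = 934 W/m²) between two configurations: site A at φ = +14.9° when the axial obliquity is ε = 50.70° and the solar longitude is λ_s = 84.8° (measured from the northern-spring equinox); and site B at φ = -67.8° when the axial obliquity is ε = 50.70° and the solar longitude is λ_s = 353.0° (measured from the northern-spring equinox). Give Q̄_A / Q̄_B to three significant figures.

Q̄_A / Q̄_B ≈ 1.83

— Configuration A (φ=+14.9°):
Solar declination: sin δ = sin ε · sin λ_s = sin 50.70° × sin 84.8° = 0.77066, so δ = +50.413°.
cos H₀ = −tan(+14.9°) tan(+50.413°) = -0.3218, H₀ = 1.8984 rad.
Bracket: H₀ sin φ sin δ + cos φ cos δ sin H₀ = 1.8984×0.25713×0.77066 + 0.96638×0.63725×0.94681 = 0.376187 + 0.583070 = 0.959257.
Q̄ = (S₀/π) × [bracket] = (934/π) × 0.959257 = 285.19 W/m².
— Configuration B (φ=-67.8°):
Solar declination: sin δ = sin ε · sin λ_s = sin 50.70° × sin 353.0° = -0.09431, so δ = -5.411°.
cos H₀ = −tan(-67.8°) tan(-5.411°) = -0.2321, H₀ = 1.8051 rad.
Bracket: H₀ sin φ sin δ + cos φ cos δ sin H₀ = 1.8051×-0.92587×-0.09431 + 0.37784×0.99554×0.97269 = 0.157619 + 0.365882 = 0.523501.
Q̄ = (S₀/π) × [bracket] = (934/π) × 0.523501 = 155.64 W/m².
Ratio Q̄_A / Q̄_B = 285.19 / 155.64 = 1.832.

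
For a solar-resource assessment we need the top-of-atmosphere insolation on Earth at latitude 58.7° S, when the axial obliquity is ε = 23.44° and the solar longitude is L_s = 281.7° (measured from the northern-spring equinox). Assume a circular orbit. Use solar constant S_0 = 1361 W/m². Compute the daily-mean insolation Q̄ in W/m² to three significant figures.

Solar declination: sin δ = sin ε · sin L_s = sin 23.44° × sin 281.7° = -0.38952, so δ = -22.925°.
cos h₀ = −tan(-58.7°) tan(-22.925°) = -0.6956, h₀ = 2.3400 rad.
Bracket: h₀ sin ϕ sin δ + cos ϕ cos δ sin h₀ = 2.3400×-0.85446×-0.38952 + 0.51952×0.92102×0.71843 = 0.778820 + 0.343760 = 1.122580.
Q̄ = (S_0/π) × [bracket] = (1361/π) × 1.122580 = 486.3 W/m².

Q̄ ≈ 486 W/m²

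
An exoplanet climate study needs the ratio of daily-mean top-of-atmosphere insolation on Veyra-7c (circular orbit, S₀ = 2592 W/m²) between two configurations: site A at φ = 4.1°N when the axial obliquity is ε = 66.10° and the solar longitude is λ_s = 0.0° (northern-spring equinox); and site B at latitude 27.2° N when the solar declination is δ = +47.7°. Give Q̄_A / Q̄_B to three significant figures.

Q̄_A / Q̄_B ≈ 0.812

— Configuration A (φ=+4.1°):
Solar declination: sin δ = sin ε · sin λ_s = sin 66.10° × sin 0.0° = 0.00000, so δ = +0.000°.
cos H₀ = −tan(+4.1°) tan(+0.000°) = -0.0000, H₀ = 1.5708 rad.
Bracket: H₀ sin φ sin δ + cos φ cos δ sin H₀ = 1.5708×0.07150×0.00000 + 0.99744×1.00000×1.00000 = 0.000000 + 0.997440 = 0.997440.
Q̄ = (S₀/π) × [bracket] = (2592/π) × 0.997440 = 822.95 W/m².
— Configuration B (φ=+27.2°):
cos H₀ = −tan(+27.2°) tan(+47.700°) = -0.5648, H₀ = 2.1710 rad.
Bracket: H₀ sin φ sin δ + cos φ cos δ sin H₀ = 2.1710×0.45710×0.73963 + 0.88942×0.67301×0.82523 = 0.733982 + 0.493973 = 1.227955.
Q̄ = (S₀/π) × [bracket] = (2592/π) × 1.227955 = 1013.1 W/m².
Ratio Q̄_A / Q̄_B = 822.95 / 1013.1 = 0.8123.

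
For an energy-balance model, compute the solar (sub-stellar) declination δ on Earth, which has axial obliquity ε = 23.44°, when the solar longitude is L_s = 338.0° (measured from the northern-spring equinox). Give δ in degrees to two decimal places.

sin δ = sin ε · sin L_s = sin 23.44° × sin 338.0° = -0.149014.
δ = arcsin(-0.149014) = -8.57°.

δ = -8.57°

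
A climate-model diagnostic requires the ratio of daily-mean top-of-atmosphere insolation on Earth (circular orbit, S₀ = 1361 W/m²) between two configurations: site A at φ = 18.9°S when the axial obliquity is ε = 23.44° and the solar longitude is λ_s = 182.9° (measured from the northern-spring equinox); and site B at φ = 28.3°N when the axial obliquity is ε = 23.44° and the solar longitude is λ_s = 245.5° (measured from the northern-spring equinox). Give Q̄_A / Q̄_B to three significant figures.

Q̄_A / Q̄_B ≈ 1.68

— Configuration A (φ=-18.9°):
Solar declination: sin δ = sin ε · sin λ_s = sin 23.44° × sin 182.9° = -0.02013, so δ = -1.153°.
cos H₀ = −tan(-18.9°) tan(-1.153°) = -0.0069, H₀ = 1.5777 rad.
Bracket: H₀ sin φ sin δ + cos φ cos δ sin H₀ = 1.5777×-0.32392×-0.02013 + 0.94609×0.99980×0.99998 = 0.010287 + 0.945882 = 0.956169.
Q̄ = (S₀/π) × [bracket] = (1361/π) × 0.956169 = 414.23 W/m².
— Configuration B (φ=+28.3°):
Solar declination: sin δ = sin ε · sin λ_s = sin 23.44° × sin 245.5° = -0.36197, so δ = -21.221°.
cos H₀ = −tan(+28.3°) tan(-21.221°) = 0.2091, H₀ = 1.3602 rad.
Bracket: H₀ sin φ sin δ + cos φ cos δ sin H₀ = 1.3602×0.47409×-0.36197 + 0.88048×0.93219×0.97790 = -0.233419 + 0.802636 = 0.569217.
Q̄ = (S₀/π) × [bracket] = (1361/π) × 0.569217 = 246.60 W/m².
Ratio Q̄_A / Q̄_B = 414.23 / 246.60 = 1.680.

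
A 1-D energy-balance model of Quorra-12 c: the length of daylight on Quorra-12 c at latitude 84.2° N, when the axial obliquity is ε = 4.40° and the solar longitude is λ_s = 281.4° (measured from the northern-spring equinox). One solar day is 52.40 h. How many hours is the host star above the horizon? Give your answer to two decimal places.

12.24 h

Solar declination: sin δ = sin ε · sin λ_s = sin 4.40° × sin 281.4° = -0.07521, so δ = -4.313°.
cos H₀ = −tan φ · tan δ = −tan(+84.2°) × tan(-4.313°) = 0.7425, so H₀ = 0.7340 rad = 42.06°.
Daylight = 2H₀/(2π) × 52.40 h = (0.7340/π) × 52.40 = 12.24 h.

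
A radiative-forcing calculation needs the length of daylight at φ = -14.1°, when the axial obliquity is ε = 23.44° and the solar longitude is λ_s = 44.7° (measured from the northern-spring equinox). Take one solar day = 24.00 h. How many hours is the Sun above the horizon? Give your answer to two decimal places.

11.44 h

Solar declination: sin δ = sin ε · sin λ_s = sin 23.44° × sin 44.7° = 0.27980, so δ = +16.248°.
cos H₀ = −tan φ · tan δ = −tan(-14.1°) × tan(+16.248°) = 0.0732, so H₀ = 1.4975 rad = 85.80°.
Daylight = 2H₀/(2π) × 24.00 h = (1.4975/π) × 24.00 = 11.44 h.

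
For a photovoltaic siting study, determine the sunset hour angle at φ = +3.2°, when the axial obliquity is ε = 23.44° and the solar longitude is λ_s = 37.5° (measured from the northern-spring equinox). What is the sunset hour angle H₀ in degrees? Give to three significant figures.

H₀ = 90.8°

Solar declination: sin δ = sin ε · sin λ_s = sin 23.44° × sin 37.5° = 0.24216, so δ = +14.014°.
cos H₀ = −tan φ · tan δ = −tan(+3.2°) × tan(+14.014°) = -0.0140, so H₀ = 1.5848 rad = 90.80°.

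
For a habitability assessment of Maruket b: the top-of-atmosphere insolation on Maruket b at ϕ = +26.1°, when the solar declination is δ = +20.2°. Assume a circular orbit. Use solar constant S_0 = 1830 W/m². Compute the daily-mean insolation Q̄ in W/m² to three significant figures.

cos h₀ = −tan(+26.1°) tan(+20.200°) = -0.1802, h₀ = 1.7520 rad.
Bracket: h₀ sin ϕ sin δ + cos ϕ cos δ sin h₀ = 1.7520×0.43994×0.34530 + 0.89803×0.93849×0.98362 = 0.266149 + 0.828987 = 1.095136.
Q̄ = (S_0/π) × [bracket] = (1830/π) × 1.095136 = 637.9 W/m².

Q̄ ≈ 638 W/m²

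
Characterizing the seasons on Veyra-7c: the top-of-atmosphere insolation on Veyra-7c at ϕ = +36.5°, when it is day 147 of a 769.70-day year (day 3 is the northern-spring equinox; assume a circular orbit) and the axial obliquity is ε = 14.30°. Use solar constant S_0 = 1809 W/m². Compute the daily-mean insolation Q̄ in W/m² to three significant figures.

Solar longitude: L_s = 360° × (147 − 3)/769.70 = 67.351°.
sin δ = sin 14.30° × sin 67.351° = 0.22795, so δ = +13.176°.
cos h₀ = −tan(+36.5°) tan(+13.176°) = -0.1732, h₀ = 1.7449 rad.
Bracket: h₀ sin ϕ sin δ + cos ϕ cos δ sin h₀ = 1.7449×0.59482×0.22795 + 0.80386×0.97367×0.98488 = 0.236590 + 0.770860 = 1.007450.
Q̄ = (S_0/π) × [bracket] = (1809/π) × 1.007450 = 580.1 W/m².

Q̄ ≈ 580 W/m²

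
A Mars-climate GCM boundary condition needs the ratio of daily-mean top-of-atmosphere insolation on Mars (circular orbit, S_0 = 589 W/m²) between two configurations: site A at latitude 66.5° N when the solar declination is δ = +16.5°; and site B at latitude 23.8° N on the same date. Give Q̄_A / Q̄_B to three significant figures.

— Configuration A (ϕ=+66.5°):
cos h₀ = −tan(+66.5°) tan(+16.500°) = -0.6812, h₀ = 2.3203 rad.
Bracket: h₀ sin ϕ sin δ + cos ϕ cos δ sin h₀ = 2.3203×0.91706×0.28402 + 0.39875×0.95882×0.73206 = 0.604353 + 0.279888 = 0.884241.
Q̄ = (S_0/π) × [bracket] = (589/π) × 0.884241 = 165.78 W/m².
— Configuration B (ϕ=+23.8°):
cos h₀ = −tan(+23.8°) tan(+16.500°) = -0.1306, h₀ = 1.7018 rad.
Bracket: h₀ sin ϕ sin δ + cos ϕ cos δ sin h₀ = 1.7018×0.40355×0.28402 + 0.91496×0.95882×0.99143 = 0.195054 + 0.869764 = 1.064818.
Q̄ = (S_0/π) × [bracket] = (589/π) × 1.064818 = 199.64 W/m².
Ratio Q̄_A / Q̄_B = 165.78 / 199.64 = 0.8304.

Q̄_A / Q̄_B ≈ 0.830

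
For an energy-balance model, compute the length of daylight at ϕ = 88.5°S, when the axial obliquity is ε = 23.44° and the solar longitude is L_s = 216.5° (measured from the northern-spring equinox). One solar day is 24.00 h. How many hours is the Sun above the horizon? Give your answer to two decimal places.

Solar declination: sin δ = sin ε · sin L_s = sin 23.44° × sin 216.5° = -0.23661, so δ = -13.687°.
Sunrise equation: cos h₀ = −tan ϕ · tan δ = -9.3000 ≤ −1, so the Sun never sets (polar day) and h₀ = π.
Daylight = 2h₀/(2π) × 24.00 h = (3.1416/π) × 24.00 = 24.00 h.

24.00 h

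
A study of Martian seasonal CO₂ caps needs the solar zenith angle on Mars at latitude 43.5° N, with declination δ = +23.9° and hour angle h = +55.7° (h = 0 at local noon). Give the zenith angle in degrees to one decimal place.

θ_z = 49.3°

cos θ_z = sin ϕ sin δ + cos ϕ cos δ cos h = 0.278881 + 0.373717 = 0.652598.
θ_z = arccos(0.652598) = 49.3°.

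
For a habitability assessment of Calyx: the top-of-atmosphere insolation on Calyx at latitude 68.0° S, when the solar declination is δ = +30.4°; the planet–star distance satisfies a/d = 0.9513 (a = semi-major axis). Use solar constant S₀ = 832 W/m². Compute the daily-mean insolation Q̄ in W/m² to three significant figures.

Q̄ ≈ 0.00 W/m²

cos H₀ = −tan(-68.0°) tan(+30.400°) = 1.4521 ≥ 1 ⇒ polar night, H₀ = 0 and Q̄ = 0.
Inverse-square distance factor (a/d)² = 0.9513² = 0.904972.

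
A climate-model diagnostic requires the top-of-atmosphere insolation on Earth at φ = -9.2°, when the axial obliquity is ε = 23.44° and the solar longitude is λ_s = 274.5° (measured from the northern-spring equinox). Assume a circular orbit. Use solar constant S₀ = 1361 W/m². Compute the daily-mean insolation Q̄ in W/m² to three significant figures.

Q̄ ≈ 437 W/m²

Solar declination: sin δ = sin ε · sin λ_s = sin 23.44° × sin 274.5° = -0.39656, so δ = -23.363°.
cos H₀ = −tan(-9.2°) tan(-23.363°) = -0.0700, H₀ = 1.6408 rad.
Bracket: H₀ sin φ sin δ + cos φ cos δ sin H₀ = 1.6408×-0.15988×-0.39656 + 0.98714×0.91801×0.99755 = 0.104030 + 0.903984 = 1.008014.
Q̄ = (S₀/π) × [bracket] = (1361/π) × 1.008014 = 436.7 W/m².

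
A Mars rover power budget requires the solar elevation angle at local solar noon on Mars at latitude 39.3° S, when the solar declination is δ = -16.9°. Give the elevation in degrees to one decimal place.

At local noon the hour angle is zero, so the zenith angle equals |φ − δ| = |-39.3° − (-16.900°)| = 22.400°.
Elevation = 90° − 22.400° = 67.6°.

67.6°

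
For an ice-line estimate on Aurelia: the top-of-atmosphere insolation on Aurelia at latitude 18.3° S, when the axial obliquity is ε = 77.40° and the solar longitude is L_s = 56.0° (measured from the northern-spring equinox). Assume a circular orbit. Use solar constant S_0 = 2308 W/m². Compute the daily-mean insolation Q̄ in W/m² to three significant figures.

Q̄ ≈ 160 W/m²

Solar declination: sin δ = sin ε · sin L_s = sin 77.40° × sin 56.0° = 0.80907, so δ = +54.005°.
cos h₀ = −tan(-18.3°) tan(+54.005°) = 0.4553, h₀ = 1.0981 rad.
Bracket: h₀ sin ϕ sin δ + cos ϕ cos δ sin h₀ = 1.0981×-0.31399×0.80907 + 0.94943×0.58771×0.89035 = -0.278961 + 0.496806 = 0.217845.
Q̄ = (S_0/π) × [bracket] = (2308/π) × 0.217845 = 160.0 W/m².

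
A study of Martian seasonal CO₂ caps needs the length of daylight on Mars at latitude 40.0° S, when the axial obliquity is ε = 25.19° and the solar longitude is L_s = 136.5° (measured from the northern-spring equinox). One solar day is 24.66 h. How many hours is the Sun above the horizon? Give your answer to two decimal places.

Solar declination: sin δ = sin ε · sin L_s = sin 25.19° × sin 136.5° = 0.29298, so δ = +17.036°.
cos h₀ = −tan ϕ · tan δ = −tan(-40.0°) × tan(+17.036°) = 0.2571, so h₀ = 1.3108 rad = 75.10°.
Daylight = 2h₀/(2π) × 24.66 h = (1.3108/π) × 24.66 = 10.29 h.

10.29 h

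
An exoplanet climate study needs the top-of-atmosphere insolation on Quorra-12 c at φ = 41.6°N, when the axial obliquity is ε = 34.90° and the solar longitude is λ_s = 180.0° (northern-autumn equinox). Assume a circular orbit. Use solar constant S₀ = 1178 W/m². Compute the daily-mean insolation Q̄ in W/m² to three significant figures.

Q̄ ≈ 280 W/m²

Solar declination: sin δ = sin ε · sin λ_s = sin 34.90° × sin 180.0° = 0.00000, so δ = +0.000°.
cos H₀ = −tan(+41.6°) tan(+0.000°) = -0.0000, H₀ = 1.5708 rad.
Bracket: H₀ sin φ sin δ + cos φ cos δ sin H₀ = 1.5708×0.66393×0.00000 + 0.74780×1.00000×1.00000 = 0.000000 + 0.747800 = 0.747800.
Q̄ = (S₀/π) × [bracket] = (1178/π) × 0.747800 = 280.4 W/m².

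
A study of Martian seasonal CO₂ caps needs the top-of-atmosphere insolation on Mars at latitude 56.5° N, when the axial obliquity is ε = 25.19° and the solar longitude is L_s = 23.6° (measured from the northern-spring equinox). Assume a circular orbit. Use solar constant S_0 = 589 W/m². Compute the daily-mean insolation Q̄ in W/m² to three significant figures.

Q̄ ≈ 147 W/m²

Solar declination: sin δ = sin ε · sin L_s = sin 25.19° × sin 23.6° = 0.17040, so δ = +9.811°.
cos h₀ = −tan(+56.5°) tan(+9.811°) = -0.2613, h₀ = 1.8351 rad.
Bracket: h₀ sin ϕ sin δ + cos ϕ cos δ sin h₀ = 1.8351×0.83389×0.17040 + 0.55194×0.98538×0.96527 = 0.260758 + 0.524982 = 0.785740.
Q̄ = (S_0/π) × [bracket] = (589/π) × 0.785740 = 147.3 W/m².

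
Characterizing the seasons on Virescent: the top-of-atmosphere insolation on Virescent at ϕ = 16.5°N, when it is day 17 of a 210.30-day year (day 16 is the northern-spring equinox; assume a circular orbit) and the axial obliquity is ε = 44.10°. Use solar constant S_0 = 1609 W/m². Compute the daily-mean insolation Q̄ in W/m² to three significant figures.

Solar longitude: L_s = 360° × (17 − 16)/210.30 = 1.712°.
sin δ = sin 44.10° × sin 1.712° = 0.02079, so δ = +1.191°.
cos h₀ = −tan(+16.5°) tan(+1.191°) = -0.0062, h₀ = 1.5770 rad.
Bracket: h₀ sin ϕ sin δ + cos ϕ cos δ sin h₀ = 1.5770×0.28402×0.02079 + 0.95882×0.99978×0.99998 = 0.009312 + 0.958590 = 0.967902.
Q̄ = (S_0/π) × [bracket] = (1609/π) × 0.967902 = 495.7 W/m².

Q̄ ≈ 496 W/m²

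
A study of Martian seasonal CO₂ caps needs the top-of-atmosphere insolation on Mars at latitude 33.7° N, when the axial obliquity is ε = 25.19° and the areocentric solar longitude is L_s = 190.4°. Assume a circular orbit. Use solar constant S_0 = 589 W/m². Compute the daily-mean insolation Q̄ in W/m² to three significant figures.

Q̄ ≈ 143 W/m²

sin δ = sin 25.19° × sin 190.4° = -0.07683, so δ = -4.407°.
cos h₀ = −tan(+33.7°) tan(-4.407°) = 0.0514, h₀ = 1.5194 rad.
Bracket: h₀ sin ϕ sin δ + cos ϕ cos δ sin h₀ = 1.5194×0.55484×-0.07683 + 0.83195×0.99704×0.99868 = -0.064770 + 0.828393 = 0.763623.
Q̄ = (S_0/π) × [bracket] = (589/π) × 0.763623 = 143.2 W/m².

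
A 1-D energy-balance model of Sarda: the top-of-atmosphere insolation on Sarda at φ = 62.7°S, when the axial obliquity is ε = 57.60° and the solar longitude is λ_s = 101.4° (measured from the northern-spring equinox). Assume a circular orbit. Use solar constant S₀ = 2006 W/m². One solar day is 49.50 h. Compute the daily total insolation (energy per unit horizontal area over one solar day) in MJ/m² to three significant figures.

Solar declination: sin δ = sin ε · sin λ_s = sin 57.60° × sin 101.4° = 0.82767, so δ = +55.860°.
cos H₀ = −tan(-62.7°) tan(+55.860°) = 2.8573 ≥ 1 ⇒ polar night, H₀ = 0 and Q̄ = 0.
Daily total = Q̄ × 49.50 h × 3600 s/h = 0.00 MJ/m².

0.00 MJ/m²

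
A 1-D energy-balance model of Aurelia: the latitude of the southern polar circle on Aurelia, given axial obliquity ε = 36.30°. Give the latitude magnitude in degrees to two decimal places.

53.70°

The polar circle is the lowest latitude that experiences at least one full rotation of continuous darkness at the northern-summer solstice; it lies at |ϕ| = 90° − ε = 90° − 36.30° = 53.70°.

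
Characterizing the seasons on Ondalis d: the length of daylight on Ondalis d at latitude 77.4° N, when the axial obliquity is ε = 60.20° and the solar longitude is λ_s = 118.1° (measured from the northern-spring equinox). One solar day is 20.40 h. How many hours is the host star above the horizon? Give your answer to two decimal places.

20.40 h

Solar declination: sin δ = sin ε · sin λ_s = sin 60.20° × sin 118.1° = 0.76548, so δ = +49.950°.
Sunrise equation: cos H₀ = −tan φ · tan δ = -5.3221 ≤ −1, so the host star never sets (polar day) and H₀ = π.
Daylight = 2H₀/(2π) × 20.40 h = (3.1416/π) × 20.40 = 20.40 h.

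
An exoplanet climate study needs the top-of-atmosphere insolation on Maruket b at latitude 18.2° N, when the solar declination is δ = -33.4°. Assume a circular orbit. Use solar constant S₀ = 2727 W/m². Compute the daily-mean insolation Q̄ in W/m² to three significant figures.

cos H₀ = −tan(+18.2°) tan(-33.400°) = 0.2168, H₀ = 1.3523 rad.
Bracket: H₀ sin φ sin δ + cos φ cos δ sin H₀ = 1.3523×0.31233×-0.55048 + 0.94997×0.83485×0.97622 = -0.232503 + 0.774223 = 0.541720.
Q̄ = (S₀/π) × [bracket] = (2727/π) × 0.541720 = 470.2 W/m².

Q̄ ≈ 470 W/m²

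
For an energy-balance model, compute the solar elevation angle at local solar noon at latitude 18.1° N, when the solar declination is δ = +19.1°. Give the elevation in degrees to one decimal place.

At local noon the hour angle is zero, so the zenith angle equals |ϕ − δ| = |+18.1° − (+19.100°)| = 1.000°.
Elevation = 90° − 1.000° = 89.0°.

89.0°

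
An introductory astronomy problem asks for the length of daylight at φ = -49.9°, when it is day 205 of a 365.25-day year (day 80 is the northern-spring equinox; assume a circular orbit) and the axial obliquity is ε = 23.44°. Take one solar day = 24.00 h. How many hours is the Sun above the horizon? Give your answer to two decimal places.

Solar longitude: λ_s = 360° × (205 − 80)/365.25 = 123.203°.
sin δ = sin 23.44° × sin 123.203° = 0.33284, so δ = +19.441°.
cos H₀ = −tan φ · tan δ = −tan(-49.9°) × tan(+19.441°) = 0.4192, so H₀ = 1.1383 rad = 65.22°.
Daylight = 2H₀/(2π) × 24.00 h = (1.1383/π) × 24.00 = 8.70 h.

8.70 h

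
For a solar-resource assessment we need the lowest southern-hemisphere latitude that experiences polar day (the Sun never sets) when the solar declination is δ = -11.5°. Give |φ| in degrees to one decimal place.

Polar day requires cos H₀ = −tan φ tan δ ≤ −1, i.e. tan φ tan δ ≥ 1.
The boundary is |tan φ| · |tan δ| = 1, so |φ| = 90° − |δ| = 90° − 11.5° = 78.5° in the southern hemisphere.

|φ| = 78.5°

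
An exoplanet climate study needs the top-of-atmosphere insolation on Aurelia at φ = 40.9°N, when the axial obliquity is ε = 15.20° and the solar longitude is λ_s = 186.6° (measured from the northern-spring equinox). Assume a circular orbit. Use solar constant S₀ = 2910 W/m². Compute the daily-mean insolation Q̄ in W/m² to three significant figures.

Q̄ ≈ 671 W/m²

Solar declination: sin δ = sin ε · sin λ_s = sin 15.20° × sin 186.6° = -0.03014, so δ = -1.727°.
cos H₀ = −tan(+40.9°) tan(-1.727°) = 0.0261, H₀ = 1.5447 rad.
Bracket: H₀ sin φ sin δ + cos φ cos δ sin H₀ = 1.5447×0.65474×-0.03014 + 0.75585×0.99955×0.99966 = -0.030483 + 0.755253 = 0.724770.
Q̄ = (S₀/π) × [bracket] = (2910/π) × 0.724770 = 671.3 W/m².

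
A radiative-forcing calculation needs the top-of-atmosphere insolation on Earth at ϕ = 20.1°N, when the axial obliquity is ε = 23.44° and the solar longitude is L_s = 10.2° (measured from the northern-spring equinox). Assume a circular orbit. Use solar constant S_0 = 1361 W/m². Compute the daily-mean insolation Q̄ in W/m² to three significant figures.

Q̄ ≈ 422 W/m²

Solar declination: sin δ = sin ε · sin L_s = sin 23.44° × sin 10.2° = 0.07044, so δ = +4.039°.
cos h₀ = −tan(+20.1°) tan(+4.039°) = -0.0258, h₀ = 1.5966 rad.
Bracket: h₀ sin ϕ sin δ + cos ϕ cos δ sin h₀ = 1.5966×0.34366×0.07044 + 0.93909×0.99752×0.99967 = 0.038650 + 0.936452 = 0.975102.
Q̄ = (S_0/π) × [bracket] = (1361/π) × 0.975102 = 422.4 W/m².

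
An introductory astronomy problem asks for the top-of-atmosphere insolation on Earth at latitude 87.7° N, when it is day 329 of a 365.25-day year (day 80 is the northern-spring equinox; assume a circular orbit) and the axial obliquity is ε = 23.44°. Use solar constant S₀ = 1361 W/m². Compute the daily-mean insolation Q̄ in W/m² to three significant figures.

Solar longitude: λ_s = 360° × (329 − 80)/365.25 = 245.421°.
sin δ = sin 23.44° × sin 245.421° = -0.36174, so δ = -21.207°.
cos H₀ = −tan(+87.7°) tan(-21.207°) = 9.6609 ≥ 1 ⇒ polar night, H₀ = 0 and Q̄ = 0.

Q̄ ≈ 0.00 W/m²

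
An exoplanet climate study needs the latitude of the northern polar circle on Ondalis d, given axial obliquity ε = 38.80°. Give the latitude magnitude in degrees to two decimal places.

The polar circle is the lowest latitude that experiences at least one full rotation of continuous daylight at the northern-summer solstice; it lies at |φ| = 90° − ε = 90° − 38.80° = 51.20°.

51.20°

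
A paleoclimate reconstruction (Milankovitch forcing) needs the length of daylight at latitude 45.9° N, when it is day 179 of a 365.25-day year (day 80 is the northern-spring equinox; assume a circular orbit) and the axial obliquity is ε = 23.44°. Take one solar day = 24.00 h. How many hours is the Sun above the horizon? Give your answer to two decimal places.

15.50 h

Solar longitude: L_s = 360° × (179 − 80)/365.25 = 97.577°.
sin δ = sin 23.44° × sin 97.577° = 0.39432, so δ = +23.223°.
cos h₀ = −tan ϕ · tan δ = −tan(+45.9°) × tan(+23.223°) = -0.4428, so h₀ = 2.0295 rad = 116.28°.
Daylight = 2h₀/(2π) × 24.00 h = (2.0295/π) × 24.00 = 15.50 h.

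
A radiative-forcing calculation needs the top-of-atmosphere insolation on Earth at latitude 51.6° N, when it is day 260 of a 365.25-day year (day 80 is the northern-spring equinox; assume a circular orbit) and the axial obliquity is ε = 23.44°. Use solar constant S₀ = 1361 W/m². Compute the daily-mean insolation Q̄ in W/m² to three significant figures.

Q̄ ≈ 279 W/m²

Solar longitude: λ_s = 360° × (260 − 80)/365.25 = 177.413°.
sin δ = sin 23.44° × sin 177.413° = 0.01796, so δ = +1.029°.
cos H₀ = −tan(+51.6°) tan(+1.029°) = -0.0227, H₀ = 1.5935 rad.
Bracket: H₀ sin φ sin δ + cos φ cos δ sin H₀ = 1.5935×0.78369×0.01796 + 0.62115×0.99984×0.99974 = 0.022429 + 0.620889 = 0.643318.
Q̄ = (S₀/π) × [bracket] = (1361/π) × 0.643318 = 278.7 W/m².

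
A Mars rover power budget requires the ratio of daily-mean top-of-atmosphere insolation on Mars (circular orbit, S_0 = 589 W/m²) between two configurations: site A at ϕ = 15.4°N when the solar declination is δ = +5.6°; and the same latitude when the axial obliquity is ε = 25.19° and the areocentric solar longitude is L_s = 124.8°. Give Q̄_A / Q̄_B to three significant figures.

Q̄_A / Q̄_B ≈ 0.949

— Configuration A (ϕ=+15.4°):
cos h₀ = −tan(+15.4°) tan(+5.600°) = -0.0270, h₀ = 1.5978 rad.
Bracket: h₀ sin ϕ sin δ + cos ϕ cos δ sin h₀ = 1.5978×0.26556×0.09758 + 0.96410×0.99523×0.99964 = 0.041404 + 0.959156 = 1.000560.
Q̄ = (S_0/π) × [bracket] = (589/π) × 1.000560 = 187.59 W/m².
— Configuration B (ϕ=+15.4°):
sin δ = sin 25.19° × sin 124.8° = 0.34950, so δ = +20.457°.
cos h₀ = −tan(+15.4°) tan(+20.457°) = -0.1027, h₀ = 1.6737 rad.
Bracket: h₀ sin ϕ sin δ + cos ϕ cos δ sin h₀ = 1.6737×0.26556×0.34950 + 0.96410×0.93694×0.99471 = 0.155341 + 0.898525 = 1.053866.
Q̄ = (S_0/π) × [bracket] = (589/π) × 1.053866 = 197.58 W/m².
Ratio Q̄_A / Q̄_B = 187.59 / 197.58 = 0.9494.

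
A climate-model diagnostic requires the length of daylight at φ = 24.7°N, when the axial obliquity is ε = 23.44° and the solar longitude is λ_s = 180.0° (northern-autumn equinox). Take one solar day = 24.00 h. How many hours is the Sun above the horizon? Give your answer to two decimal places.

Solar declination: sin δ = sin ε · sin λ_s = sin 23.44° × sin 180.0° = 0.00000, so δ = +0.000°.
cos H₀ = −tan φ · tan δ = −tan(+24.7°) × tan(+0.000°) = -0.0000, so H₀ = 1.5708 rad = 90.00°.
Daylight = 2H₀/(2π) × 24.00 h = (1.5708/π) × 24.00 = 12.00 h.

12.00 h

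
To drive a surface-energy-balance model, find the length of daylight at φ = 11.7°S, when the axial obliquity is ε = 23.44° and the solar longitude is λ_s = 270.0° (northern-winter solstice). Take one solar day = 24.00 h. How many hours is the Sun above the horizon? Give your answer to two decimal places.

12.69 h

Solar declination: sin δ = sin ε · sin λ_s = sin 23.44° × sin 270.0° = -0.39779, so δ = -23.440°.
cos H₀ = −tan φ · tan δ = −tan(-11.7°) × tan(-23.440°) = -0.0898, so H₀ = 1.6607 rad = 95.15°.
Daylight = 2H₀/(2π) × 24.00 h = (1.6607/π) × 24.00 = 12.69 h.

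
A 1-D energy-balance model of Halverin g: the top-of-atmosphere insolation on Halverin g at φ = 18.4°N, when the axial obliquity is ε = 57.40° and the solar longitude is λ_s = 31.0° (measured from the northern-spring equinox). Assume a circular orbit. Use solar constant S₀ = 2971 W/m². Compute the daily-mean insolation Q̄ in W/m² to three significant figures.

Q̄ ≈ 1.02e+03 W/m²

Solar declination: sin δ = sin ε · sin λ_s = sin 57.40° × sin 31.0° = 0.43390, so δ = +25.715°.
cos H₀ = −tan(+18.4°) tan(+25.715°) = -0.1602, H₀ = 1.7317 rad.
Bracket: H₀ sin φ sin δ + cos φ cos δ sin H₀ = 1.7317×0.31565×0.43390 + 0.94888×0.90096×0.98708 = 0.237175 + 0.843858 = 1.081033.
Q̄ = (S₀/π) × [bracket] = (2971/π) × 1.081033 = 1022 W/m².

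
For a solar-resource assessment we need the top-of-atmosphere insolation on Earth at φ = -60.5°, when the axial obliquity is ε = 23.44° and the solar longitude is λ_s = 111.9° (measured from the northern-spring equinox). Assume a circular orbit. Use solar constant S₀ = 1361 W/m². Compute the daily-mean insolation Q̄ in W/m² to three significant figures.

Q̄ ≈ 30.9 W/m²

Solar declination: sin δ = sin ε · sin λ_s = sin 23.44° × sin 111.9° = 0.36908, so δ = +21.659°.
cos H₀ = −tan(-60.5°) tan(+21.659°) = 0.7019, H₀ = 0.7927 rad.
Bracket: H₀ sin φ sin δ + cos φ cos δ sin H₀ = 0.7927×-0.87036×0.36908 + 0.49242×0.92940×0.71227 = -0.254641 + 0.325974 = 0.071333.
Q̄ = (S₀/π) × [bracket] = (1361/π) × 0.071333 = 30.90 W/m².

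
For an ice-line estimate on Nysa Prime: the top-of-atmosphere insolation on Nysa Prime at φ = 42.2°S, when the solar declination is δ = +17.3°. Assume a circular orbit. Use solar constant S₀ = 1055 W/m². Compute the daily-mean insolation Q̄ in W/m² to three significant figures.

Q̄ ≈ 142 W/m²

cos H₀ = −tan(-42.2°) tan(+17.300°) = 0.2824, H₀ = 1.2845 rad.
Bracket: H₀ sin φ sin δ + cos φ cos δ sin H₀ = 1.2845×-0.67172×0.29737 + 0.74080×0.95476×0.95929 = -0.256578 + 0.678493 = 0.421915.
Q̄ = (S₀/π) × [bracket] = (1055/π) × 0.421915 = 141.7 W/m².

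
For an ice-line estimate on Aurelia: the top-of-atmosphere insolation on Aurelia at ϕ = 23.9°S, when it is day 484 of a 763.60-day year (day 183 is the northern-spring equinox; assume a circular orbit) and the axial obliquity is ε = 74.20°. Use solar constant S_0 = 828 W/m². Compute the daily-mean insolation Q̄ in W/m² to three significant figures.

Q̄ ≈ 105 W/m²

Solar longitude: L_s = 360° × (484 − 183)/763.60 = 141.907°.
sin δ = sin 74.20° × sin 141.907° = 0.59363, so δ = +36.415°.
cos h₀ = −tan(-23.9°) tan(+36.415°) = 0.3269, h₀ = 1.2378 rad.
Bracket: h₀ sin ϕ sin δ + cos ϕ cos δ sin h₀ = 1.2378×-0.40514×0.59363 + 0.91425×0.80474×0.94506 = -0.297695 + 0.695312 = 0.397617.
Q̄ = (S_0/π) × [bracket] = (828/π) × 0.397617 = 104.8 W/m².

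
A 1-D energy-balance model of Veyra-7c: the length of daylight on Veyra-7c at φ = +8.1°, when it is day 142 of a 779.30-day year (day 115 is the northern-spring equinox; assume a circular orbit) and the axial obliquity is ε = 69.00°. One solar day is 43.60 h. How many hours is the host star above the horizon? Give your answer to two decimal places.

Solar longitude: λ_s = 360° × (142 − 115)/779.30 = 12.473°.
sin δ = sin 69.00° × sin 12.473° = 0.20163, so δ = +11.632°.
cos H₀ = −tan φ · tan δ = −tan(+8.1°) × tan(+11.632°) = -0.0293, so H₀ = 1.6001 rad = 91.68°.
Daylight = 2H₀/(2π) × 43.60 h = (1.6001/π) × 43.60 = 22.21 h.

22.21 h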